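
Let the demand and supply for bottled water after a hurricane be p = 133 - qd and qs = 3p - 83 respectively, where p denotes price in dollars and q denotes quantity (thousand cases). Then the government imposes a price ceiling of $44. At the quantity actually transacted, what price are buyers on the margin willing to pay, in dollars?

Rearranging demand gives qd = 133 - p. Equilibrium: 133 - p = 3p - 83, so 216 = 4p and p* = 54, q* = 79.
The ceiling of 44 is below the equilibrium price 54, so it binds.
At p = 44: qd = 133 - 44 = 89 and qs = 3·44 - 83 = 49.
Only 49 units reach the market. On the demand curve, the marginal buyer's willingness to pay at q = 49 is (133 - 49) = 84.

84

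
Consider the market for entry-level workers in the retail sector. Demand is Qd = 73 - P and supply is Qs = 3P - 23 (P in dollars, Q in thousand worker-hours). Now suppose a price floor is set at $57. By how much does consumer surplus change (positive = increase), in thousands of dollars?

-1072.5

Setting quantity demanded equal to quantity supplied, 73 - P = 3P - 23, gives P* = 24 and Q* = 49.
The floor of 57 is above the equilibrium price 24, so it binds.
At P = 57: Qd = 73 - 57 = 16 and Qs = 3·57 - 23 = 148.
Consumer surplus without the control is ½ · (73 - 24) · 49 = 1200.5.
With the floor, consumers buy 16 units at 57, so CS = ½ · (73 - 57) · 16 = 128.
Change in consumer surplus = 128 - 1200.5 = -1072.5.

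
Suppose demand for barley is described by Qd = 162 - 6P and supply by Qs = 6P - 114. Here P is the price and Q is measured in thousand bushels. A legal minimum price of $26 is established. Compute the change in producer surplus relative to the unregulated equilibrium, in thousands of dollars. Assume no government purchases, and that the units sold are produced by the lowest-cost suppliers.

Equilibrium: 162 - 6P = 6P - 114, so 276 = 12P and P* = 23, Q* = 24.
Because the floor (26) lies above the market-clearing price, it is binding.
At P = 26: Qd = 162 - 6·26 = 6 and Qs = 6·26 - 114 = 42.
Producer surplus without the control is ½ · (23 - 19) · 24 = 48.
With the floor, 6 units are sold at 26. The supply price at Q = 6 is 20, so PS = ½ · [(26 - 19) + (26 - 20)] · 6 = 39.
Change in producer surplus = 39 - 48 = -9.

-9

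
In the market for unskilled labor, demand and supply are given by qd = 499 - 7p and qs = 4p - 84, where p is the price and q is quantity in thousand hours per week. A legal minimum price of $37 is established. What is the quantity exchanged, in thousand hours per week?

Without the control the market clears where 499 - 7p = 4p - 84, i.e. p* = 53 and q* = 128.
Since 37 is below p* = 53, the floor does not bind and the free-market outcome prevails.

128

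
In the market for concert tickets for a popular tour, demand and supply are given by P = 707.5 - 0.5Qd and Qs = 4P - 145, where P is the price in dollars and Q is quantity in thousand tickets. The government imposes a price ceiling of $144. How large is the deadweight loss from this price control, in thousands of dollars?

80736

Rearranging demand gives Qd = 1415 - 2P. Setting quantity demanded equal to quantity supplied, 1415 - 2P = 4P - 145, gives P* = 260 and Q* = 895.
Because the ceiling (144) lies below the market-clearing price, it is binding.
At P = 144: Qd = 1415 - 2·144 = 1127 and Qs = 4·144 - 145 = 431.
Quantity traded falls to 431. At Q = 431 the demand price is (1415 - 431)/2 = 492 and the supply price is (145 + 431)/4 = 144.
Deadweight loss = ½ · (492 - 144) · (895 - 431) = ½ · 348 · 464 = 80736.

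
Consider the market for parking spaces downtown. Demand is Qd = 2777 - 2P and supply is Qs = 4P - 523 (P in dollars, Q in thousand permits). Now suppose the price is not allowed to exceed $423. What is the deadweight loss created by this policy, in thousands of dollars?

96774

Without the control the market clears where 2777 - 2P = 4P - 523, i.e. P* = 550 and Q* = 1677.
The ceiling of 423 is below the equilibrium price 550, so it binds.
At P = 423: Qd = 2777 - 2·423 = 1931 and Qs = 4·423 - 523 = 1169.
Quantity traded falls to 1169. At Q = 1169 the demand price is (2777 - 1169)/2 = 804 and the supply price is (523 + 1169)/4 = 423.
Deadweight loss = ½ · (804 - 423) · (1677 - 1169) = ½ · 381 · 508 = 96774.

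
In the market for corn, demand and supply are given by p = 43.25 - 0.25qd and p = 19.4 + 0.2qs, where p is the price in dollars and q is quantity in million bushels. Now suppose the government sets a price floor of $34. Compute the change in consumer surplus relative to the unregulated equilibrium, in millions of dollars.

-180

Rearranging demand gives qd = 173 - 4p; rearranging supply gives qs = 5p - 97. Equilibrium: 173 - 4p = 5p - 97, so 270 = 9p and p* = 30, q* = 53.
The floor of 34 is above the equilibrium price 30, so it binds.
At p = 34: qd = 173 - 4·34 = 37 and qs = 5·34 - 97 = 73.
Consumer surplus without the control is ½ · (43.25 - 30) · 53 = 351.125.
With the floor, consumers buy 37 units at 34, so CS = ½ · (43.25 - 34) · 37 = 171.125.
Change in consumer surplus = 171.125 - 351.125 = -180.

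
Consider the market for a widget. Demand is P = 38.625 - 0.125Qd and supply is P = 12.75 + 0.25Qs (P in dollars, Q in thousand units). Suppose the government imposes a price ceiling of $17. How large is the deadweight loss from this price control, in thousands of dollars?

Rearranging demand gives Qd = 309 - 8P; rearranging supply gives Qs = 4P - 51. Setting quantity demanded equal to quantity supplied, 309 - 8P = 4P - 51, gives P* = 30 and Q* = 69.
The ceiling of 17 is below the equilibrium price 30, so it binds.
At P = 17: Qd = 309 - 8·17 = 173 and Qs = 4·17 - 51 = 17.
Quantity traded falls to 17. At Q = 17 the demand price is (309 - 17)/8 = 36.5 and the supply price is (51 + 17)/4 = 17.
Deadweight loss = ½ · (36.5 - 17) · (69 - 17) = ½ · 19.5 · 52 = 507.

507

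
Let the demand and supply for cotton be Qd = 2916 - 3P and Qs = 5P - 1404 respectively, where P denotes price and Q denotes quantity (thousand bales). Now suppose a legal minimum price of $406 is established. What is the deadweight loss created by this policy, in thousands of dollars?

In a free market, 2916 - 3P = 5P - 1404 gives the equilibrium P* = 540, Q* = 1296.
Since 406 is below P* = 540, the floor does not bind and the free-market outcome prevails.
Since the control does not bind, no trades are prevented and deadweight loss is zero.

0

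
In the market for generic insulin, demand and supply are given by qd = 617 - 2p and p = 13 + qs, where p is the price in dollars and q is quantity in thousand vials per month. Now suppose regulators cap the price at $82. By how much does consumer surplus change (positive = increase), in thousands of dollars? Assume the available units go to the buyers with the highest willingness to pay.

Rearranging supply gives qs = p - 13. Without the control the market clears where 617 - 2p = p - 13, i.e. p* = 210 and q* = 197.
The ceiling of 82 is below the equilibrium price 210, so it binds.
At p = 82: qd = 617 - 2·82 = 453 and qs = 82 - 13 = 69.
Consumer surplus without the control is ½ · (308.5 - 210) · 197 = 9702.25.
With the ceiling, 69 units are sold at 82 (assume they go to the highest-value buyers). The demand price at q = 69 is 274, so CS = ½ · [(308.5 - 82) + (274 - 82)] · 69 = 14438.25.
Change in consumer surplus = 14438.25 - 9702.25 = 4736.

4736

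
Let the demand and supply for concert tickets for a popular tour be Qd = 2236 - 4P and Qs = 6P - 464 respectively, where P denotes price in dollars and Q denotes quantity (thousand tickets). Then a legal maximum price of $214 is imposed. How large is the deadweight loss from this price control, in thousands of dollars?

23520

Setting quantity demanded equal to quantity supplied, 2236 - 4P = 6P - 464, gives P* = 270 and Q* = 1156.
Because the ceiling (214) lies below the market-clearing price, it is binding.
At P = 214: Qd = 2236 - 4·214 = 1380 and Qs = 6·214 - 464 = 820.
Quantity traded falls to 820. At Q = 820 the demand price is (2236 - 820)/4 = 354 and the supply price is (464 + 820)/6 = 214.
Deadweight loss = ½ · (354 - 214) · (1156 - 820) = ½ · 140 · 336 = 23520.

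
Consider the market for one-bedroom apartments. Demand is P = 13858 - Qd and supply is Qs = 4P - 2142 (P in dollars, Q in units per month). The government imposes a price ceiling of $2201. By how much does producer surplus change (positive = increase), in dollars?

-8651340

Rearranging demand gives Qd = 13858 - P. In a free market, 13858 - P = 4P - 2142 gives the equilibrium P* = 3200, Q* = 10658.
Since 2201 < 3200, the ceiling is binding.
At P = 2201: Qd = 13858 - 2201 = 11657 and Qs = 4·2201 - 2142 = 6662.
Producer surplus without the control is ½ · (3200 - 535.5) · 10658 = 14199120.5.
With the ceiling, producers sell 6662 units at 2201, so PS = ½ · (2201 - 535.5) · 6662 = 5547780.5.
Change in producer surplus = 5547780.5 - 14199120.5 = -8651340.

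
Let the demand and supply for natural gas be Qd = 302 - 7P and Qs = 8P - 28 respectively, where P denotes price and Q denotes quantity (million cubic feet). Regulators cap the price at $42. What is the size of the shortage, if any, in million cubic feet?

In a free market, 302 - 7P = 8P - 28 gives the equilibrium P* = 22, Q* = 148.
Since 42 is above P* = 22, the ceiling does not bind and the free-market outcome prevails.
Since the control does not bind, there is no shortage.

0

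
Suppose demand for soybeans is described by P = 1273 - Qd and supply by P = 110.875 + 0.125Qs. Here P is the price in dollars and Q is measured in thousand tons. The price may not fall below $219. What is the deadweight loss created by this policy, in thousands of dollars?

0

Rearranging demand gives Qd = 1273 - P; rearranging supply gives Qs = 8P - 887. Setting quantity demanded equal to quantity supplied, 1273 - P = 8P - 887, gives P* = 240 and Q* = 1033.
The floor of 219 is below the equilibrium price 240, so it is not binding; the market clears at P* = 240, Q* = 1033.
Since the control does not bind, no trades are prevented and deadweight loss is zero.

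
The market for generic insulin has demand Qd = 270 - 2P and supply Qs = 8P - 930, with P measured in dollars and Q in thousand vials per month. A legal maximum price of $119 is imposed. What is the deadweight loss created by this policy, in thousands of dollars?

20

In a free market, 270 - 2P = 8P - 930 gives the equilibrium P* = 120, Q* = 30.
Since 119 < 120, the ceiling is binding.
At P = 119: Qd = 270 - 2·119 = 32 and Qs = 8·119 - 930 = 22.
Quantity traded falls to 22. At Q = 22 the demand price is (270 - 22)/2 = 124 and the supply price is (930 + 22)/8 = 119.
Deadweight loss = ½ · (124 - 119) · (30 - 22) = ½ · 5 · 8 = 20.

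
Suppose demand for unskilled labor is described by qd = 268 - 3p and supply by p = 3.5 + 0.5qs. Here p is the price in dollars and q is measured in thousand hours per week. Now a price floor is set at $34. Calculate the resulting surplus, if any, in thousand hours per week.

0

Rearranging supply gives qs = 2p - 7. Without the control the market clears where 268 - 3p = 2p - 7, i.e. p* = 55 and q* = 103.
The floor of 34 is below the equilibrium price 55, so it is not binding; the market clears at p* = 55, q* = 103.
Since the control does not bind, there is no surplus.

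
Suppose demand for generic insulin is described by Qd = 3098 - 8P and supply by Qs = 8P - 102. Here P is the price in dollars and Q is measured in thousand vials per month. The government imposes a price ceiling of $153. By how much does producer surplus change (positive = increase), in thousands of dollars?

Equilibrium: 3098 - 8P = 8P - 102, so 3200 = 16P and P* = 200, Q* = 1498.
Since 153 < 200, the ceiling is binding.
At P = 153: Qd = 3098 - 8·153 = 1874 and Qs = 8·153 - 102 = 1122.
Producer surplus without the control is ½ · (200 - 12.75) · 1498 = 140250.25.
With the ceiling, producers sell 1122 units at 153, so PS = ½ · (153 - 12.75) · 1122 = 78680.25.
Change in producer surplus = 78680.25 - 140250.25 = -61570.

-61570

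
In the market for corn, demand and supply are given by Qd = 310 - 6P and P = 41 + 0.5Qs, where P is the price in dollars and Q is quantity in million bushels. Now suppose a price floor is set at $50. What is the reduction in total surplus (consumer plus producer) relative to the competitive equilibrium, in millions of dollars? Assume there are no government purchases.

Rearranging supply gives Qs = 2P - 82. Setting quantity demanded equal to quantity supplied, 310 - 6P = 2P - 82, gives P* = 49 and Q* = 16.
Since 50 > 49, the floor is binding.
At P = 50: Qd = 310 - 6·50 = 10 and Qs = 2·50 - 82 = 18.
Quantity traded falls to 10. At Q = 10 the demand price is (310 - 10)/6 = 50 and the supply price is (82 + 10)/2 = 46.
Deadweight loss = ½ · (50 - 46) · (16 - 10) = ½ · 4 · 6 = 12.

12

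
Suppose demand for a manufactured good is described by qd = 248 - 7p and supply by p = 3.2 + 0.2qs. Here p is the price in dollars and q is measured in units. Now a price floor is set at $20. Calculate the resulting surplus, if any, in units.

0

Rearranging supply gives qs = 5p - 16. Setting quantity demanded equal to quantity supplied, 248 - 7p = 5p - 16, gives p* = 22 and q* = 94.
The floor of 20 is below the equilibrium price 22, so it is not binding; the market clears at p* = 22, q* = 94.
Since the control does not bind, there is no surplus.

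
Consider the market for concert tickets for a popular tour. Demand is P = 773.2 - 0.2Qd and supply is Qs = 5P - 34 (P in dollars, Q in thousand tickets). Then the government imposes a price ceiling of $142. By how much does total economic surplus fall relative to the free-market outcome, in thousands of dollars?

Rearranging demand gives Qd = 3866 - 5P. Equilibrium: 3866 - 5P = 5P - 34, so 3900 = 10P and P* = 390, Q* = 1916.
Since 142 < 390, the ceiling is binding.
At P = 142: Qd = 3866 - 5·142 = 3156 and Qs = 5·142 - 34 = 676.
Quantity traded falls to 676. At Q = 676 the demand price is (3866 - 676)/5 = 638 and the supply price is (34 + 676)/5 = 142.
Deadweight loss = ½ · (638 - 142) · (1916 - 676) = ½ · 496 · 1240 = 307520.

307520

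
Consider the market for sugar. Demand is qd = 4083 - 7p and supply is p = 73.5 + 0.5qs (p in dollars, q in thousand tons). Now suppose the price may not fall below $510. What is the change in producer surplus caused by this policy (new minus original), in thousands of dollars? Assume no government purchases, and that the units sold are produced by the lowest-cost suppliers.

920

Rearranging supply gives qs = 2p - 147. Equilibrium: 4083 - 7p = 2p - 147, so 4230 = 9p and p* = 470, q* = 793.
Since 510 > 470, the floor is binding.
At p = 510: qd = 4083 - 7·510 = 513 and qs = 2·510 - 147 = 873.
Producer surplus without the control is ½ · (470 - 73.5) · 793 = 157212.25.
With the floor, 513 units are sold at 510. The supply price at q = 513 is 330, so PS = ½ · [(510 - 73.5) + (510 - 330)] · 513 = 158132.25.
Change in producer surplus = 158132.25 - 157212.25 = 920.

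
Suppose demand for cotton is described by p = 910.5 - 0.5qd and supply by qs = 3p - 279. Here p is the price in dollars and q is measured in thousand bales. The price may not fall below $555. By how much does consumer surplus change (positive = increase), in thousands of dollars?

Rearranging demand gives qd = 1821 - 2p. In a free market, 1821 - 2p = 3p - 279 gives the equilibrium p* = 420, q* = 981.
Since 555 > 420, the floor is binding.
At p = 555: qd = 1821 - 2·555 = 711 and qs = 3·555 - 279 = 1386.
Consumer surplus without the control is ½ · (910.5 - 420) · 981 = 240590.25.
With the floor, consumers buy 711 units at 555, so CS = ½ · (910.5 - 555) · 711 = 126380.25.
Change in consumer surplus = 126380.25 - 240590.25 = -114210.

-114210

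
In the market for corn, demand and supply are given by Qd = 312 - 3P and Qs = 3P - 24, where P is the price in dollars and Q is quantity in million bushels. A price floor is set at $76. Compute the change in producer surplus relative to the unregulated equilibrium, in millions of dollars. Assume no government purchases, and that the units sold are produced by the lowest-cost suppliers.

Equilibrium: 312 - 3P = 3P - 24, so 336 = 6P and P* = 56, Q* = 144.
Since 76 > 56, the floor is binding.
At P = 76: Qd = 312 - 3·76 = 84 and Qs = 3·76 - 24 = 204.
Producer surplus without the control is ½ · (56 - 8) · 144 = 3456.
With the floor, 84 units are sold at 76. The supply price at Q = 84 is 36, so PS = ½ · [(76 - 8) + (76 - 36)] · 84 = 4536.
Change in producer surplus = 4536 - 3456 = 1080.

1080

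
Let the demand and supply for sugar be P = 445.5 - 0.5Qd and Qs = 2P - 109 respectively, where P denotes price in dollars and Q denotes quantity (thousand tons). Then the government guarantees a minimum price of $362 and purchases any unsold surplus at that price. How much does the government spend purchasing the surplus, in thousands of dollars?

162176

Rearranging demand gives Qd = 891 - 2P. Equilibrium: 891 - 2P = 2P - 109, so 1000 = 4P and P* = 250, Q* = 391.
Since 362 > 250, the floor is binding.
At P = 362: Qd = 891 - 2·362 = 167 and Qs = 2·362 - 109 = 615.
Surplus = Qs - Qd = 448.
Government expenditure = surplus × support price = 448 × 362 = 162176.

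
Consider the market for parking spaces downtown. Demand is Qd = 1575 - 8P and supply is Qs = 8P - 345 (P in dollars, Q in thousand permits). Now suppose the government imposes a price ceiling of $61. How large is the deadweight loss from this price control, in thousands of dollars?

27848

Setting quantity demanded equal to quantity supplied, 1575 - 8P = 8P - 345, gives P* = 120 and Q* = 615.
Since 61 < 120, the ceiling is binding.
At P = 61: Qd = 1575 - 8·61 = 1087 and Qs = 8·61 - 345 = 143.
Quantity traded falls to 143. At Q = 143 the demand price is (1575 - 143)/8 = 179 and the supply price is (345 + 143)/8 = 61.
Deadweight loss = ½ · (179 - 61) · (615 - 143) = ½ · 118 · 472 = 27848.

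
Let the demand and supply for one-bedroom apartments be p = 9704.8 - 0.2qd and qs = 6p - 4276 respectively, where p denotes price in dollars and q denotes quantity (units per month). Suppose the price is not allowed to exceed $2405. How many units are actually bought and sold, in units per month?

Rearranging demand gives qd = 48524 - 5p. Setting quantity demanded equal to quantity supplied, 48524 - 5p = 6p - 4276, gives p* = 4800 and q* = 24524.
Because the ceiling (2405) lies below the market-clearing price, it is binding.
At p = 2405: qd = 48524 - 5·2405 = 36499 and qs = 6·2405 - 4276 = 10154.
The quantity actually transacted is the short side, supply: 10154.

10154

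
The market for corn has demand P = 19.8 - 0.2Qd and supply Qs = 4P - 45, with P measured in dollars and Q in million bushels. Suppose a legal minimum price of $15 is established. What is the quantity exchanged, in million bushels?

Rearranging demand gives Qd = 99 - 5P. Setting quantity demanded equal to quantity supplied, 99 - 5P = 4P - 45, gives P* = 16 and Q* = 19.
Since 15 is below P* = 16, the floor does not bind and the free-market outcome prevails.

19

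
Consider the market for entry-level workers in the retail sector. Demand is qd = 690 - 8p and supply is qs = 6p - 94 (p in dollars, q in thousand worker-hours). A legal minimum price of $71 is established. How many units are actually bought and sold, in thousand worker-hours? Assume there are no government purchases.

122

Without the control the market clears where 690 - 8p = 6p - 94, i.e. p* = 56 and q* = 242.
The floor of 71 is above the equilibrium price 56, so it binds.
At p = 71: qd = 690 - 8·71 = 122 and qs = 6·71 - 94 = 332.
The quantity actually transacted is the short side, demand: 122.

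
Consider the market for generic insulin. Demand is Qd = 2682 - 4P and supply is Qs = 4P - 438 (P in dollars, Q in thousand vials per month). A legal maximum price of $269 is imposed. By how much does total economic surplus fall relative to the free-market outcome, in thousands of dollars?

58564

In a free market, 2682 - 4P = 4P - 438 gives the equilibrium P* = 390, Q* = 1122.
Because the ceiling (269) lies below the market-clearing price, it is binding.
At P = 269: Qd = 2682 - 4·269 = 1606 and Qs = 4·269 - 438 = 638.
Quantity traded falls to 638. At Q = 638 the demand price is (2682 - 638)/4 = 511 and the supply price is (438 + 638)/4 = 269.
Deadweight loss = ½ · (511 - 269) · (1122 - 638) = ½ · 242 · 484 = 58564.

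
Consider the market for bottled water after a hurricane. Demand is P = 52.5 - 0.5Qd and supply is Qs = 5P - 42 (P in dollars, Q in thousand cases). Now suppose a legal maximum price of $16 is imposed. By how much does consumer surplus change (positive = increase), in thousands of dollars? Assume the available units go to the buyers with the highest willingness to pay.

33.75

Rearranging demand gives Qd = 105 - 2P. Equilibrium: 105 - 2P = 5P - 42, so 147 = 7P and P* = 21, Q* = 63.
Because the ceiling (16) lies below the market-clearing price, it is binding.
At P = 16: Qd = 105 - 2·16 = 73 and Qs = 5·16 - 42 = 38.
Consumer surplus without the control is ½ · (52.5 - 21) · 63 = 992.25.
With the ceiling, 38 units are sold at 16 (assume they go to the highest-value buyers). The demand price at Q = 38 is 33.5, so CS = ½ · [(52.5 - 16) + (33.5 - 16)] · 38 = 1026.
Change in consumer surplus = 1026 - 992.25 = 33.75.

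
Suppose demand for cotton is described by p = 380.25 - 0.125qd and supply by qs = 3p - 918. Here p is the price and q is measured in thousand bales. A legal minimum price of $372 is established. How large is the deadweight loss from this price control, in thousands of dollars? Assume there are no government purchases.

2112

Rearranging demand gives qd = 3042 - 8p. Setting quantity demanded equal to quantity supplied, 3042 - 8p = 3p - 918, gives p* = 360 and q* = 162.
The floor of 372 is above the equilibrium price 360, so it binds.
At p = 372: qd = 3042 - 8·372 = 66 and qs = 3·372 - 918 = 198.
Quantity traded falls to 66. At q = 66 the demand price is (3042 - 66)/8 = 372 and the supply price is (918 + 66)/3 = 328.
Deadweight loss = ½ · (372 - 328) · (162 - 66) = ½ · 44 · 96 = 2112.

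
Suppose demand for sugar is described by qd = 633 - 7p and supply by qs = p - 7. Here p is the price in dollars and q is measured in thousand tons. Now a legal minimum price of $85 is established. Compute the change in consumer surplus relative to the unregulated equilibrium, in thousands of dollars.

-277.5

Equilibrium: 633 - 7p = p - 7, so 640 = 8p and p* = 80, q* = 73.
Since 85 > 80, the floor is binding.
At p = 85: qd = 633 - 7·85 = 38 and qs = 85 - 7 = 78.
Consumer surplus without the control is ½ · (633/7 - 80) · 73 = 5329/14.
With the floor, consumers buy 38 units at 85, so CS = ½ · (633/7 - 85) · 38 = 722/7.
Change in consumer surplus = 722/7 - 5329/14 = -277.5.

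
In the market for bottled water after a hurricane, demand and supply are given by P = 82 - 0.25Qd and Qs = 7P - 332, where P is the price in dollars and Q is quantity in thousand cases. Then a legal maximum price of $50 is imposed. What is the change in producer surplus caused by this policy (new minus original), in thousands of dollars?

-530

Rearranging demand gives Qd = 328 - 4P. Equilibrium: 328 - 4P = 7P - 332, so 660 = 11P and P* = 60, Q* = 88.
Because the ceiling (50) lies below the market-clearing price, it is binding.
At P = 50: Qd = 328 - 4·50 = 128 and Qs = 7·50 - 332 = 18.
Producer surplus without the control is ½ · (60 - 332/7) · 88 = 3872/7.
With the ceiling, producers sell 18 units at 50, so PS = ½ · (50 - 332/7) · 18 = 162/7.
Change in producer surplus = 162/7 - 3872/7 = -530.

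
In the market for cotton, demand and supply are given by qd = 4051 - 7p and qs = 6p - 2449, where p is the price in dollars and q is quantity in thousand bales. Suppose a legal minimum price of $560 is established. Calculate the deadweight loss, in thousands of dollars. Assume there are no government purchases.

Setting quantity demanded equal to quantity supplied, 4051 - 7p = 6p - 2449, gives p* = 500 and q* = 551.
Because the floor (560) lies above the market-clearing price, it is binding.
At p = 560: qd = 4051 - 7·560 = 131 and qs = 6·560 - 2449 = 911.
Quantity traded falls to 131. At q = 131 the demand price is (4051 - 131)/7 = 560 and the supply price is (2449 + 131)/6 = 430.
Deadweight loss = ½ · (560 - 430) · (551 - 131) = ½ · 130 · 420 = 27300.

27300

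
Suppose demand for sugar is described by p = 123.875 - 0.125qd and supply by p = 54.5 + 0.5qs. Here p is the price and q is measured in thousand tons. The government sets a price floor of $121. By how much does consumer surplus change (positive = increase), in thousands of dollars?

Rearranging demand gives qd = 991 - 8p; rearranging supply gives qs = 2p - 109. In a free market, 991 - 8p = 2p - 109 gives the equilibrium p* = 110, q* = 111.
The floor of 121 is above the equilibrium price 110, so it binds.
At p = 121: qd = 991 - 8·121 = 23 and qs = 2·121 - 109 = 133.
Consumer surplus without the control is ½ · (123.875 - 110) · 111 = 770.0625.
With the floor, consumers buy 23 units at 121, so CS = ½ · (123.875 - 121) · 23 = 33.0625.
Change in consumer surplus = 33.0625 - 770.0625 = -737.

-737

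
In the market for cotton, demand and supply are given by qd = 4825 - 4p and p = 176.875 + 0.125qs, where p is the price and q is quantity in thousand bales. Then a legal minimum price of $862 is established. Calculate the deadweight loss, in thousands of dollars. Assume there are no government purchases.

Rearranging supply gives qs = 8p - 1415. In a free market, 4825 - 4p = 8p - 1415 gives the equilibrium p* = 520, q* = 2745.
The floor of 862 is above the equilibrium price 520, so it binds.
At p = 862: qd = 4825 - 4·862 = 1377 and qs = 8·862 - 1415 = 5481.
Quantity traded falls to 1377. At q = 1377 the demand price is (4825 - 1377)/4 = 862 and the supply price is (1415 + 1377)/8 = 349.
Deadweight loss = ½ · (862 - 349) · (2745 - 1377) = ½ · 513 · 1368 = 350892.

350892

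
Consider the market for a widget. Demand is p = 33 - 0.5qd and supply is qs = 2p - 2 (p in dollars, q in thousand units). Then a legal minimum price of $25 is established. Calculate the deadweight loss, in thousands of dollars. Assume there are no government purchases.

Rearranging demand gives qd = 66 - 2p. Without the control the market clears where 66 - 2p = 2p - 2, i.e. p* = 17 and q* = 32.
Since 25 > 17, the floor is binding.
At p = 25: qd = 66 - 2·25 = 16 and qs = 2·25 - 2 = 48.
Quantity traded falls to 16. At q = 16 the demand price is (66 - 16)/2 = 25 and the supply price is (2 + 16)/2 = 9.
Deadweight loss = ½ · (25 - 9) · (32 - 16) = ½ · 16 · 16 = 128.

128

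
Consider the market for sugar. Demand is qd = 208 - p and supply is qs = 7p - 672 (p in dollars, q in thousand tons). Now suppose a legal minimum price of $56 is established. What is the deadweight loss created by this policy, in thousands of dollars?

0

Without the control the market clears where 208 - p = 7p - 672, i.e. p* = 110 and q* = 98.
Since 56 is below p* = 110, the floor does not bind and the free-market outcome prevails.
Since the control does not bind, no trades are prevented and deadweight loss is zero.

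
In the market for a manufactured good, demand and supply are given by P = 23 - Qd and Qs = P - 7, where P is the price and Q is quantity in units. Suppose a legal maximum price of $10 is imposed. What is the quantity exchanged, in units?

3

Rearranging demand gives Qd = 23 - P. Equilibrium: 23 - P = P - 7, so 30 = 2P and P* = 15, Q* = 8.
Because the ceiling (10) lies below the market-clearing price, it is binding.
At P = 10: Qd = 23 - 10 = 13 and Qs = 10 - 7 = 3.
The quantity actually transacted is the short side, supply: 3.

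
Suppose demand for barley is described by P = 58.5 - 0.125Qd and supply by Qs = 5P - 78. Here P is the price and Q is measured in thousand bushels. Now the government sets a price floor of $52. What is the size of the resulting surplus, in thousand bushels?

130

Rearranging demand gives Qd = 468 - 8P. In a free market, 468 - 8P = 5P - 78 gives the equilibrium P* = 42, Q* = 132.
The floor of 52 is above the equilibrium price 42, so it binds.
At P = 52: Qd = 468 - 8·52 = 52 and Qs = 5·52 - 78 = 182.
Surplus = Qs - Qd = 182 - 52 = 130.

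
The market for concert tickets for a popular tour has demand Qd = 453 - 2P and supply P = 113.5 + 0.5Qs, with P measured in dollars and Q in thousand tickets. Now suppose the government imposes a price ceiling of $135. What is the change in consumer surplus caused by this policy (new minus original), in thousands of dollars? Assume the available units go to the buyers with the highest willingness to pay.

280

Rearranging supply gives Qs = 2P - 227. Equilibrium: 453 - 2P = 2P - 227, so 680 = 4P and P* = 170, Q* = 113.
Since 135 < 170, the ceiling is binding.
At P = 135: Qd = 453 - 2·135 = 183 and Qs = 2·135 - 227 = 43.
Consumer surplus without the control is ½ · (226.5 - 170) · 113 = 3192.25.
With the ceiling, 43 units are sold at 135 (assume they go to the highest-value buyers). The demand price at Q = 43 is 205, so CS = ½ · [(226.5 - 135) + (205 - 135)] · 43 = 3472.25.
Change in consumer surplus = 3472.25 - 3192.25 = 280.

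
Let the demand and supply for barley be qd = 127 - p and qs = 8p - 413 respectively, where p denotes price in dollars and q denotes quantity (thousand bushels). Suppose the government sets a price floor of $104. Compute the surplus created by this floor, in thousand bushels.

396

Without the control the market clears where 127 - p = 8p - 413, i.e. p* = 60 and q* = 67.
Because the floor (104) lies above the market-clearing price, it is binding.
At p = 104: qd = 127 - 104 = 23 and qs = 8·104 - 413 = 419.
Surplus = qs - qd = 419 - 23 = 396.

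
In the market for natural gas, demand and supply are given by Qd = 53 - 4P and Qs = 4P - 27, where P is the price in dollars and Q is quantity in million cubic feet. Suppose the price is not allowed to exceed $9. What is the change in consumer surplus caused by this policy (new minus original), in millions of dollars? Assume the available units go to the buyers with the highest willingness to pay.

7

In a free market, 53 - 4P = 4P - 27 gives the equilibrium P* = 10, Q* = 13.
The ceiling of 9 is below the equilibrium price 10, so it binds.
At P = 9: Qd = 53 - 4·9 = 17 and Qs = 4·9 - 27 = 9.
Consumer surplus without the control is ½ · (13.25 - 10) · 13 = 21.125.
With the ceiling, 9 units are sold at 9 (assume they go to the highest-value buyers). The demand price at Q = 9 is 11, so CS = ½ · [(13.25 - 9) + (11 - 9)] · 9 = 28.125.
Change in consumer surplus = 28.125 - 21.125 = 7.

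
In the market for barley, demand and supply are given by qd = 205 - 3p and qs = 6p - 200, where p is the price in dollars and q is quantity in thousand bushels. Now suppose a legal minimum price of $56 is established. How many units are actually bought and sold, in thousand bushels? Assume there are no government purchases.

37

Without the control the market clears where 205 - 3p = 6p - 200, i.e. p* = 45 and q* = 70.
Since 56 > 45, the floor is binding.
At p = 56: qd = 205 - 3·56 = 37 and qs = 6·56 - 200 = 136.
The quantity actually transacted is the short side, demand: 37.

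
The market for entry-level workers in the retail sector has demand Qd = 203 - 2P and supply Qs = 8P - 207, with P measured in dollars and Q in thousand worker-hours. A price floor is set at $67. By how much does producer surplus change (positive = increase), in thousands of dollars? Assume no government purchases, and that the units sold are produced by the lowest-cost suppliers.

Without the control the market clears where 203 - 2P = 8P - 207, i.e. P* = 41 and Q* = 121.
Because the floor (67) lies above the market-clearing price, it is binding.
At P = 67: Qd = 203 - 2·67 = 69 and Qs = 8·67 - 207 = 329.
Producer surplus without the control is ½ · (41 - 25.875) · 121 = 915.0625.
With the floor, 69 units are sold at 67. The supply price at Q = 69 is 34.5, so PS = ½ · [(67 - 25.875) + (67 - 34.5)] · 69 = 2540.0625.
Change in producer surplus = 2540.0625 - 915.0625 = 1625.

1625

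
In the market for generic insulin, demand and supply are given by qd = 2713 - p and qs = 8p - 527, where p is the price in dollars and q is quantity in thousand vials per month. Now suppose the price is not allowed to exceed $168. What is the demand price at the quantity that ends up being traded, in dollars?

Equilibrium: 2713 - p = 8p - 527, so 3240 = 9p and p* = 360, q* = 2353.
Because the ceiling (168) lies below the market-clearing price, it is binding.
At p = 168: qd = 2713 - 168 = 2545 and qs = 8·168 - 527 = 817.
Only 817 units reach the market. On the demand curve, the marginal buyer's willingness to pay at q = 817 is (2713 - 817) = 1896.

1896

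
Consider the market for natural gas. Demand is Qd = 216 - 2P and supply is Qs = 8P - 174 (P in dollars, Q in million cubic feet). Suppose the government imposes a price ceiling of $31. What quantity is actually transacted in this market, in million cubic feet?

74

Setting quantity demanded equal to quantity supplied, 216 - 2P = 8P - 174, gives P* = 39 and Q* = 138.
Since 31 < 39, the ceiling is binding.
At P = 31: Qd = 216 - 2·31 = 154 and Qs = 8·31 - 174 = 74.
The quantity actually transacted is the short side, supply: 74.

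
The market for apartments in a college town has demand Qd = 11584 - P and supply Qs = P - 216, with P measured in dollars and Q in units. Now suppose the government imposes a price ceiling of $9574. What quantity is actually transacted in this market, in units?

Equilibrium: 11584 - P = P - 216, so 11800 = 2P and P* = 5900, Q* = 5684.
Since 9574 is above P* = 5900, the ceiling does not bind and the free-market outcome prevails.

5684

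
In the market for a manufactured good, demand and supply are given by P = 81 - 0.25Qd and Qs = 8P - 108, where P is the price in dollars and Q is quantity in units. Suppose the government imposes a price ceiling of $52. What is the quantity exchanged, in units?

Rearranging demand gives Qd = 324 - 4P. In a free market, 324 - 4P = 8P - 108 gives the equilibrium P* = 36, Q* = 180.
Since 52 is above P* = 36, the ceiling does not bind and the free-market outcome prevails.

180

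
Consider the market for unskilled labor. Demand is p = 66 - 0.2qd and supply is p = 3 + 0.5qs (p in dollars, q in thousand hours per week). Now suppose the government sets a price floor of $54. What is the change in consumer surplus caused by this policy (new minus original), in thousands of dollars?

-450

Rearranging demand gives qd = 330 - 5p; rearranging supply gives qs = 2p - 6. Equilibrium: 330 - 5p = 2p - 6, so 336 = 7p and p* = 48, q* = 90.
Because the floor (54) lies above the market-clearing price, it is binding.
At p = 54: qd = 330 - 5·54 = 60 and qs = 2·54 - 6 = 102.
Consumer surplus without the control is ½ · (66 - 48) · 90 = 810.
With the floor, consumers buy 60 units at 54, so CS = ½ · (66 - 54) · 60 = 360.
Change in consumer surplus = 360 - 810 = -450.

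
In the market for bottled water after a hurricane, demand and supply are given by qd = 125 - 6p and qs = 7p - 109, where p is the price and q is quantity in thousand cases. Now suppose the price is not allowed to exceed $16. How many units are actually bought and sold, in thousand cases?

3

Without the control the market clears where 125 - 6p = 7p - 109, i.e. p* = 18 and q* = 17.
Since 16 < 18, the ceiling is binding.
At p = 16: qd = 125 - 6·16 = 29 and qs = 7·16 - 109 = 3.
The quantity actually transacted is the short side, supply: 3.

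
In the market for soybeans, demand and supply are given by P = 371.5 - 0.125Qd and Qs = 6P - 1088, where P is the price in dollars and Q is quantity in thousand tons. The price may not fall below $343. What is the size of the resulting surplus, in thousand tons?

Rearranging demand gives Qd = 2972 - 8P. Equilibrium: 2972 - 8P = 6P - 1088, so 4060 = 14P and P* = 290, Q* = 652.
Since 343 > 290, the floor is binding.
At P = 343: Qd = 2972 - 8·343 = 228 and Qs = 6·343 - 1088 = 970.
Surplus = Qs - Qd = 970 - 228 = 742.

742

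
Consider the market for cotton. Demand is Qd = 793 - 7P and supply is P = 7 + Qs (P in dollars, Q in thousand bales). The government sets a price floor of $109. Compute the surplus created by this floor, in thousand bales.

Rearranging supply gives Qs = P - 7. In a free market, 793 - 7P = P - 7 gives the equilibrium P* = 100, Q* = 93.
Because the floor (109) lies above the market-clearing price, it is binding.
At P = 109: Qd = 793 - 7·109 = 30 and Qs = 109 - 7 = 102.
Surplus = Qs - Qd = 102 - 30 = 72.

72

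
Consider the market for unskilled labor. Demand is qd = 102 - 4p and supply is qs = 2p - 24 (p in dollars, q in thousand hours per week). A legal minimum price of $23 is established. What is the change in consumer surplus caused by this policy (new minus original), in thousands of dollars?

-28

Without the control the market clears where 102 - 4p = 2p - 24, i.e. p* = 21 and q* = 18.
The floor of 23 is above the equilibrium price 21, so it binds.
At p = 23: qd = 102 - 4·23 = 10 and qs = 2·23 - 24 = 22.
Consumer surplus without the control is ½ · (25.5 - 21) · 18 = 40.5.
With the floor, consumers buy 10 units at 23, so CS = ½ · (25.5 - 23) · 10 = 12.5.
Change in consumer surplus = 12.5 - 40.5 = -28.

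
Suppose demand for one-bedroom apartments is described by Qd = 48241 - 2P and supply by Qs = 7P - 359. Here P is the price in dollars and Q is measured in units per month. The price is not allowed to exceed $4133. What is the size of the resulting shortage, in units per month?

Without the control the market clears where 48241 - 2P = 7P - 359, i.e. P* = 5400 and Q* = 37441.
Since 4133 < 5400, the ceiling is binding.
At P = 4133: Qd = 48241 - 2·4133 = 39975 and Qs = 7·4133 - 359 = 28572.
Shortage = Qd - Qs = 39975 - 28572 = 11403.

11403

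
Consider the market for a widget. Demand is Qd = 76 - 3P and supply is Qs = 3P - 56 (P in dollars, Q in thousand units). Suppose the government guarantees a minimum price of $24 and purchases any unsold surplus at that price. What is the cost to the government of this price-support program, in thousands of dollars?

Setting quantity demanded equal to quantity supplied, 76 - 3P = 3P - 56, gives P* = 22 and Q* = 10.
The floor of 24 is above the equilibrium price 22, so it binds.
At P = 24: Qd = 76 - 3·24 = 4 and Qs = 3·24 - 56 = 16.
Surplus = Qs - Qd = 12.
Government expenditure = surplus × support price = 12 × 24 = 288.

288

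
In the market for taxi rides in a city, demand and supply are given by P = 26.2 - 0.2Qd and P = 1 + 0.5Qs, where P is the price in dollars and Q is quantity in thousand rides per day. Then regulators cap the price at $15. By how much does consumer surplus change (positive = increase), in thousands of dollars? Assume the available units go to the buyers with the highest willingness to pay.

105.6

Rearranging demand gives Qd = 131 - 5P; rearranging supply gives Qs = 2P - 2. Equilibrium: 131 - 5P = 2P - 2, so 133 = 7P and P* = 19, Q* = 36.
The ceiling of 15 is below the equilibrium price 19, so it binds.
At P = 15: Qd = 131 - 5·15 = 56 and Qs = 2·15 - 2 = 28.
Consumer surplus without the control is ½ · (26.2 - 19) · 36 = 129.6.
With the ceiling, 28 units are sold at 15 (assume they go to the highest-value buyers). The demand price at Q = 28 is 20.6, so CS = ½ · [(26.2 - 15) + (20.6 - 15)] · 28 = 235.2.
Change in consumer surplus = 235.2 - 129.6 = 105.6.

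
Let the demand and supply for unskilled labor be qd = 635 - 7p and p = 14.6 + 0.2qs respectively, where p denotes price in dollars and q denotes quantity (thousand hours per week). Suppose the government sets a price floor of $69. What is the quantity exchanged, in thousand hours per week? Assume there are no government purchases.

Rearranging supply gives qs = 5p - 73. Without the control the market clears where 635 - 7p = 5p - 73, i.e. p* = 59 and q* = 222.
Because the floor (69) lies above the market-clearing price, it is binding.
At p = 69: qd = 635 - 7·69 = 152 and qs = 5·69 - 73 = 272.
The quantity actually transacted is the short side, demand: 152.

152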